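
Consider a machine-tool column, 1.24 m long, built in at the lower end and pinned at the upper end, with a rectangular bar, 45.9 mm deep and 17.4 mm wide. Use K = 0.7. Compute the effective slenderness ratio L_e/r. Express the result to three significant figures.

Buckling occurs about the weak axis: I_min = h·b³/12 with b = 17.4 mm (the shorter side).
I_min = 45.9×17.4³/12 = 2.015×10^4 mm⁴
A = 798.7 mm²;  r_min = √(I/A) = √(2.015×10^4/798.7) = 5.023 mm
L_e = K·L = 0.7 × 1.24 m = 0.8680 m = 868.00 mm
λ = L_e / r_min = 868.00 / 5.023 = 173

λ ≈ 173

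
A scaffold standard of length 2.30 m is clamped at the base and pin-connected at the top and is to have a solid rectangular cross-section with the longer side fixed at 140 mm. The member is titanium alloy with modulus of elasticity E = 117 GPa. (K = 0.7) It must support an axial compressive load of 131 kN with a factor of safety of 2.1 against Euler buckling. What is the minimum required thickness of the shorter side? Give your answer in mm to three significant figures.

Required P_cr = n·P = 2.1 × 131 = 275.1 kN
L_e = K·L = 0.7 × 2.30 = 1.610 m
Required I = P_cr·L_e²/(π²E) = 2.751×10^5 × 1.610² / (π² × 1.17×10^11) = 6.175×10^-7 m⁴
I_req = 6.175×10^5 mm⁴
Rectangle, weak axis: I_min = h·b³/12 with h = 140 mm fixed  ⇒  b = (12I/h)^(1/3) = 37.5 mm

b ≈ 37.5 mm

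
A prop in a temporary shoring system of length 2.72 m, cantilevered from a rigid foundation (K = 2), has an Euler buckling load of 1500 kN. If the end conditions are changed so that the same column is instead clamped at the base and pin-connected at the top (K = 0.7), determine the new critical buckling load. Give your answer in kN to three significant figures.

P_cr ≈ 12200 kN

P_cr ∝ 1/K², so P_cr,new = P_cr,old × (K_old/K_new)² = 1500 × (2/0.7)²
= 1500 × 8.163 = 12200 kN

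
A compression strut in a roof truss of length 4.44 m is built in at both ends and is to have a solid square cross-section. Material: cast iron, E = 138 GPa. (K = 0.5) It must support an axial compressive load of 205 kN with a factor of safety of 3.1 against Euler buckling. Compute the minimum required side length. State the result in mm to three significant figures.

a ≈ 72.5 mm

Required P_cr = n·P = 3.1 × 205 = 635.5 kN
L_e = K·L = 0.5 × 4.44 = 2.220 m
Required I = P_cr·L_e²/(π²E) = 6.355×10^5 × 2.220² / (π² × 1.38×10^11) = 2.300×10^-6 m⁴
I_req = 2.300×10^6 mm⁴
Solid square: I = a⁴/12  ⇒  a = (12I)^(1/4) = (12×2.300×10^6)^(1/4) = 72.5 mm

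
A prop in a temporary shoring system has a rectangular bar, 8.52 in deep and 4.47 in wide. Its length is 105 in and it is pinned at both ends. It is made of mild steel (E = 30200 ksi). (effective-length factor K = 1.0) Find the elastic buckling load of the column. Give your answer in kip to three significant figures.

Buckling occurs about the weak axis: I_min = h·b³/12 with b = 4.47 in (the shorter side).
I_min = 8.52×4.47³/12 = 63.41 in⁴
Effective length L_e = K·L = 1 × 105 = 105.0 in
P_cr = π²EI / L_e² = π² × 30200×10³ × 63.41 / 105.0² = 1.714×10^6 lb

P_cr ≈ 1710 kip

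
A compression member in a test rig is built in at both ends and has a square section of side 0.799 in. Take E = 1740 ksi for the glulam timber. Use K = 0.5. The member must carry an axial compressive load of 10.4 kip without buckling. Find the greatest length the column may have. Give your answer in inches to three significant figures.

I = a⁴/12 = 0.799⁴/12 = 3.396×10^-2 in⁴
At the buckling limit P_cr = P = 1.040×10^4 lb
From P_cr = π²EI/(K·L)²:  L = (1/K)·√(π²EI/P_cr) = (1/0.5)·√(π²×1.74×10^6×3.396×10^-2/1.040×10^4)
L = 15.0 in

L_max ≈ 15.0 in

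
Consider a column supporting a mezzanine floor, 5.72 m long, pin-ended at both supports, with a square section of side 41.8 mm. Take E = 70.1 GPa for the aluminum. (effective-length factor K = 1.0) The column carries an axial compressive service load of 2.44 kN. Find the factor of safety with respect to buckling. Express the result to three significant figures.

n ≈ 2.20

I = a⁴/12 = 41.8⁴/12 = 2.544×10^5 mm⁴
I = 2.544×10^5 mm⁴ = 2.544×10^-7 m⁴
Effective length L_e = K·L = 1 × 5.72 = 5.720 m
P_cr = π²EI / L_e² = π² × 70.1×10⁹ × 2.544×10^-7 / 5.720² = 5.380×10^3 N
Factor of safety n = P_cr / P = 5.3796 / 2.44 = 2.20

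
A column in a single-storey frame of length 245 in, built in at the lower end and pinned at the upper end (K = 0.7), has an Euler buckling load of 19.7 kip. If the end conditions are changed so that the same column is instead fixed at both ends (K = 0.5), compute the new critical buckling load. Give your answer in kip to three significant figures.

P_cr ∝ 1/K², so P_cr,new = P_cr,old × (K_old/K_new)² = 19.7 × (0.7/0.5)²
= 19.7 × 1.960 = 38.6 kip

P_cr ≈ 38.6 kip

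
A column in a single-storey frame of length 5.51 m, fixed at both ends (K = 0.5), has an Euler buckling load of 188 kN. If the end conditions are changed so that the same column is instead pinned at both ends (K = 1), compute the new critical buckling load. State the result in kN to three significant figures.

P_cr ≈ 47.0 kN

P_cr ∝ 1/K², so P_cr,new = P_cr,old × (K_old/K_new)² = 188 × (0.5/1)²
= 188 × 0.2500 = 47.0 kN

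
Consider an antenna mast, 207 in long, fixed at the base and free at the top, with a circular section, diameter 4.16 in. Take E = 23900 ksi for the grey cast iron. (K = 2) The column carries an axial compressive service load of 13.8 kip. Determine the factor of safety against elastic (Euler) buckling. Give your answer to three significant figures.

I = πd⁴/64 = π×4.16⁴/64 = 14.70 in⁴
Effective length L_e = K·L = 2 × 207 = 414.0 in
P_cr = π²EI / L_e² = π² × 23900×10³ × 14.70 / 414.0² = 2.023×10^4 lb
Factor of safety n = P_cr / P = 20.232 / 13.8 = 1.47

n ≈ 1.47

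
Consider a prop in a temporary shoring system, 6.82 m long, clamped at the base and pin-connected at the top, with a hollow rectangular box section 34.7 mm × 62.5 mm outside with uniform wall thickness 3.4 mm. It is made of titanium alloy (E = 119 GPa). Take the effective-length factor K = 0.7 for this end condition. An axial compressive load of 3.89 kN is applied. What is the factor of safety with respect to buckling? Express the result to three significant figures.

n ≈ 1.55

Inner dimensions: h_i = 62.5 − 2×3.4 = 55.70 mm, b_i = 34.7 − 2×3.4 = 27.90 mm
Weak-axis I_min = (h_o·b_o³ − h_i·b_i³)/12 with b_o = 34.7, b_i = 27.90 mm (shorter outer/inner sides).
I_min = (62.5×34.7³ − 55.70×27.90³)/12 = 1.168×10^5 mm⁴
I = 1.168×10^5 mm⁴ = 1.168×10^-7 m⁴
Effective length L_e = K·L = 0.7 × 6.82 = 4.774 m
P_cr = π²EI / L_e² = π² × 119×10⁹ × 1.168×10^-7 / 4.774² = 6.019×10^3 N
Factor of safety n = P_cr / P = 6.0194 / 3.89 = 1.55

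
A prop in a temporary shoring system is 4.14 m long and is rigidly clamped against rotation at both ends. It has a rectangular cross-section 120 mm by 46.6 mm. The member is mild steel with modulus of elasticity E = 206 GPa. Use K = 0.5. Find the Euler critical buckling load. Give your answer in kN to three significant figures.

P_cr ≈ 480 kN

Buckling occurs about the weak axis: I_min = h·b³/12 with b = 46.6 mm (the shorter side).
I_min = 120×46.6³/12 = 1.012×10^6 mm⁴
I = 1.012×10^6 mm⁴ = 1.012×10^-6 m⁴
Effective length L_e = K·L = 0.5 × 4.14 = 2.070 m
P_cr = π²EI / L_e² = π² × 206×10⁹ × 1.012×10^-6 / 2.070² = 4.802×10^5 N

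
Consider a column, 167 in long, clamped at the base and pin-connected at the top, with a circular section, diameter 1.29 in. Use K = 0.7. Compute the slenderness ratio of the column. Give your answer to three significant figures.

λ ≈ 362

I = πd⁴/64 = π×1.29⁴/64 = 0.1359 in⁴
A = 1.307 in²;  r_min = √(I/A) = √(0.1359/1.307) = 0.3225 in
L_e = K·L = 0.7 × 167 = 116.9 in
λ = L_e / r_min = 116.90 / 0.3225 = 362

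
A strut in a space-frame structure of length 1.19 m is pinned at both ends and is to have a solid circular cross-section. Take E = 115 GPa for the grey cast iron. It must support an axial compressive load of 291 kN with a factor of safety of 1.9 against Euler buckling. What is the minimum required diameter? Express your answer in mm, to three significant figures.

Required P_cr = n·P = 1.9 × 291 = 552.9 kN
L_e = K·L = 1 × 1.19 = 1.190 m
Required I = P_cr·L_e²/(π²E) = 5.529×10^5 × 1.190² / (π² × 1.15×10^11) = 6.898×10^-7 m⁴
I_req = 6.898×10^5 mm⁴
Solid circle: I = πd⁴/64  ⇒  d = (64I/π)^(1/4) = (64×6.898×10^5/π)^(1/4) = 61.2 mm

d ≈ 61.2 mm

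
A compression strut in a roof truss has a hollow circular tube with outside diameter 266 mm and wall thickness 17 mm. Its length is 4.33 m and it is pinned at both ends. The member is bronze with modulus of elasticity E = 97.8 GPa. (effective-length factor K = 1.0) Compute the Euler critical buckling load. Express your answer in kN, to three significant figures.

Inner diameter d_i = 266 − 2×17 = 232.0 mm
I = π(d_o⁴ − d_i⁴)/64 = π(266⁴ − 232.0⁴)/64 = 1.035×10^8 mm⁴
I = 1.035×10^8 mm⁴ = 1.035×10^-4 m⁴
Effective length L_e = K·L = 1 × 4.33 = 4.330 m
P_cr = π²EI / L_e² = π² × 97.8×10⁹ × 1.035×10^-4 / 4.330² = 5.331×10^6 N

P_cr ≈ 5330 kN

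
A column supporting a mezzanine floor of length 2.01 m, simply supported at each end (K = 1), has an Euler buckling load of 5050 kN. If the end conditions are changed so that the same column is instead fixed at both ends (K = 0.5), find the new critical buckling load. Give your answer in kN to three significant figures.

P_cr ∝ 1/K², so P_cr,new = P_cr,old × (K_old/K_new)² = 5050 × (1/0.5)²
= 5050 × 4.000 = 20200 kN

P_cr ≈ 20200 kN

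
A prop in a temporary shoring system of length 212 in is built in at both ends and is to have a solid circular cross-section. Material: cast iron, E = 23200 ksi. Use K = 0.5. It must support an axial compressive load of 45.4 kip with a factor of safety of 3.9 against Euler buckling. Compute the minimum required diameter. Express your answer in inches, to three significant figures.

Required P_cr = n·P = 3.9 × 45.4 = 177.1 kip
L_e = K·L = 0.5 × 212 = 106.0 in
Required I = P_cr·L_e²/(π²E) = 1.771×10^5 × 106.0² / (π² × 2.32×10^7) = 8.688 in⁴
Solid circle: I = πd⁴/64  ⇒  d = (64I/π)^(1/4) = (64×8.688/π)^(1/4) = 3.65 in

d ≈ 3.65 in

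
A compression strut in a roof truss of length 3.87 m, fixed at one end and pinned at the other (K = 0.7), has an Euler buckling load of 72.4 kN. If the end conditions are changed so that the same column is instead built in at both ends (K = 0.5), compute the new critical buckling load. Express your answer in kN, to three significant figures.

P_cr ∝ 1/K², so P_cr,new = P_cr,old × (K_old/K_new)² = 72.4 × (0.7/0.5)²
= 72.4 × 1.960 = 142 kN

P_cr ≈ 142 kN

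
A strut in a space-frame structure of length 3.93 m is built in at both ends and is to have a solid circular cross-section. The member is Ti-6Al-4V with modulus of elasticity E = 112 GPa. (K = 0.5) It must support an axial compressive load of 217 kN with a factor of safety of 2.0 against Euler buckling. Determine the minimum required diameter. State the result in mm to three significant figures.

d ≈ 74.5 mm

Required P_cr = n·P = 2.0 × 217 = 434.0 kN
L_e = K·L = 0.5 × 3.93 = 1.965 m
Required I = P_cr·L_e²/(π²E) = 4.340×10^5 × 1.965² / (π² × 1.12×10^11) = 1.516×10^-6 m⁴
I_req = 1.516×10^6 mm⁴
Solid circle: I = πd⁴/64  ⇒  d = (64I/π)^(1/4) = (64×1.516×10^6/π)^(1/4) = 74.5 mm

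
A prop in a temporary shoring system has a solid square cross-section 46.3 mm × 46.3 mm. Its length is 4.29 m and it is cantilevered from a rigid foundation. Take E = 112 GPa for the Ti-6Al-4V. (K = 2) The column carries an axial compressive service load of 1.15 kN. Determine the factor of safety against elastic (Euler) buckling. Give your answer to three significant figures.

n ≈ 5.00

I = a⁴/12 = 46.3⁴/12 = 3.830×10^5 mm⁴
I = 3.830×10^5 mm⁴ = 3.830×10^-7 m⁴
Effective length L_e = K·L = 2 × 4.29 = 8.580 m
P_cr = π²EI / L_e² = π² × 112×10⁹ × 3.830×10^-7 / 8.580² = 5.750×10^3 N
Factor of safety n = P_cr / P = 5.7502 / 1.15 = 5.00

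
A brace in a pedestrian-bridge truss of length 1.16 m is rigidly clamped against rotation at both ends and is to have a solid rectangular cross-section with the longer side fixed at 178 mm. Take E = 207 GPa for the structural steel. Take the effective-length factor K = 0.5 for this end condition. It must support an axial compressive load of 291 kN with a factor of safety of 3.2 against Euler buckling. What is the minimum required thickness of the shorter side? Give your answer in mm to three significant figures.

Required P_cr = n·P = 3.2 × 291 = 931.2 kN
L_e = K·L = 0.5 × 1.16 = 0.5800 m
Required I = P_cr·L_e²/(π²E) = 9.312×10^5 × 0.5800² / (π² × 2.07×10^11) = 1.533×10^-7 m⁴
I_req = 1.533×10^5 mm⁴
Rectangle, weak axis: I_min = h·b³/12 with h = 178 mm fixed  ⇒  b = (12I/h)^(1/3) = 21.8 mm

b ≈ 21.8 mm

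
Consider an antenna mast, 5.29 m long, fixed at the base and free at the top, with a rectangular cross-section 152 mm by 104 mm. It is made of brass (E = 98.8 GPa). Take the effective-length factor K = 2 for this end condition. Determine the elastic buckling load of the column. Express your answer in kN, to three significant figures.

Buckling occurs about the weak axis: I_min = h·b³/12 with b = 104 mm (the shorter side).
I_min = 152×104³/12 = 1.425×10^7 mm⁴
I = 1.425×10^7 mm⁴ = 1.425×10^-5 m⁴
Effective length L_e = K·L = 2 × 5.29 = 10.58 m
P_cr = π²EI / L_e² = π² × 98.8×10⁹ × 1.425×10^-5 / 10.58² = 1.241×10^5 N

P_cr ≈ 124 kN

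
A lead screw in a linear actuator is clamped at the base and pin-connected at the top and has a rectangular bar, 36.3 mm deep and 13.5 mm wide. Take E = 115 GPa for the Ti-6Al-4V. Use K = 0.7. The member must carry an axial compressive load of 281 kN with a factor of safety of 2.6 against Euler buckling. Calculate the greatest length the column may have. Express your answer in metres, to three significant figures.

L_max ≈ 0.154 m

Buckling occurs about the weak axis: I_min = h·b³/12 with b = 13.5 mm (the shorter side).
I_min = 36.3×13.5³/12 = 7.443×10^3 mm⁴
I = 7.443×10^-9 m⁴
Required critical load P_cr = n·P = 2.6 × 281 = 730.6 kN = 7.306×10^5 N
From P_cr = π²EI/(K·L)²:  L = (1/K)·√(π²EI/P_cr) = (1/0.7)·√(π²×1.15×10^11×7.443×10^-9/7.306×10^5)
L = 0.154 m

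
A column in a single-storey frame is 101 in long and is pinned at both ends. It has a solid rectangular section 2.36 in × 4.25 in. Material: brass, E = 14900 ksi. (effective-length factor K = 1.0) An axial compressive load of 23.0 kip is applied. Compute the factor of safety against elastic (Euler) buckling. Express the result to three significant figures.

n ≈ 2.92

Buckling occurs about the weak axis: I_min = h·b³/12 with b = 2.36 in (the shorter side).
I_min = 4.25×2.36³/12 = 4.655 in⁴
Effective length L_e = K·L = 1 × 101 = 101.0 in
P_cr = π²EI / L_e² = π² × 14900×10³ × 4.655 / 101.0² = 6.711×10^4 lb
Factor of safety n = P_cr / P = 67.110 / 23.0 = 2.92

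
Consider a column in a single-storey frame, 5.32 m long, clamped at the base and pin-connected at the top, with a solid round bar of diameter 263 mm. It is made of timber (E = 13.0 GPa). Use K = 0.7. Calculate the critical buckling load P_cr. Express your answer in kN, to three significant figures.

P_cr ≈ 2170 kN

I = πd⁴/64 = π×263⁴/64 = 2.349×10^8 mm⁴
I = 2.349×10^8 mm⁴ = 2.349×10^-4 m⁴
Effective length L_e = K·L = 0.7 × 5.32 = 3.724 m
P_cr = π²EI / L_e² = π² × 13.0×10⁹ × 2.349×10^-4 / 3.724² = 2.173×10^6 N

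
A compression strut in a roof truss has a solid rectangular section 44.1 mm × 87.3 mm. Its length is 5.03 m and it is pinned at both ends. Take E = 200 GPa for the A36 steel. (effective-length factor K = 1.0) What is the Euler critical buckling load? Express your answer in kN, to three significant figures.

P_cr ≈ 48.7 kN

Buckling occurs about the weak axis: I_min = h·b³/12 with b = 44.1 mm (the shorter side).
I_min = 87.3×44.1³/12 = 6.239×10^5 mm⁴
I = 6.239×10^5 mm⁴ = 6.239×10^-7 m⁴
Effective length L_e = K·L = 1 × 5.03 = 5.030 m
P_cr = π²EI / L_e² = π² × 200×10⁹ × 6.239×10^-7 / 5.030² = 4.868×10^4 N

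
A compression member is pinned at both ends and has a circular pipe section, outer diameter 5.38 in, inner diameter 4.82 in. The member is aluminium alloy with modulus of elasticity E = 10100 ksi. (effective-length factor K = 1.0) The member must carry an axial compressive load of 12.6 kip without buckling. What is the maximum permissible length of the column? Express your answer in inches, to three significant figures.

d_o = 5.38 in, d_i = 4.82 in
I = π(d_o⁴ − d_i⁴)/64 = π(5.38⁴ − 4.820⁴)/64 = 14.63 in⁴
At the buckling limit P_cr = P = 1.260×10^4 lb
From P_cr = π²EI/(K·L)²:  L = (1/K)·√(π²EI/P_cr) = (1/1)·√(π²×1.01×10^7×14.63/1.260×10^4)
L = 340 in

L_max ≈ 340 in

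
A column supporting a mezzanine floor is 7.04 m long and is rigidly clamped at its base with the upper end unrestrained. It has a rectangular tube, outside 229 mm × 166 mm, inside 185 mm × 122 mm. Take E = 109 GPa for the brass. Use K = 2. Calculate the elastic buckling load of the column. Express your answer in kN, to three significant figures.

Weak-axis I_min = (h_o·b_o³ − h_i·b_i³)/12 with b_o = 166, b_i = 122.0 mm (shorter outer/inner sides).
I_min = (229×166³ − 185.0×122.0³)/12 = 5.930×10^7 mm⁴
I = 5.930×10^7 mm⁴ = 5.930×10^-5 m⁴
Effective length L_e = K·L = 2 × 7.04 = 14.08 m
P_cr = π²EI / L_e² = π² × 109×10⁹ × 5.930×10^-5 / 14.08² = 3.218×10^5 N

P_cr ≈ 322 kN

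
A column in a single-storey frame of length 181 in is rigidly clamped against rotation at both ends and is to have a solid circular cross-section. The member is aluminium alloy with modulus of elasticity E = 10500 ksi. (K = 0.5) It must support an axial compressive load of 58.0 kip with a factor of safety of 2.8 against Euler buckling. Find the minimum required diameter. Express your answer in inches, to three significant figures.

d ≈ 4.02 in

Required P_cr = n·P = 2.8 × 58.0 = 162.4 kip
L_e = K·L = 0.5 × 181 = 90.50 in
Required I = P_cr·L_e²/(π²E) = 1.624×10^5 × 90.50² / (π² × 1.05×10^7) = 12.83 in⁴
Solid circle: I = πd⁴/64  ⇒  d = (64I/π)^(1/4) = (64×12.83/π)^(1/4) = 4.02 in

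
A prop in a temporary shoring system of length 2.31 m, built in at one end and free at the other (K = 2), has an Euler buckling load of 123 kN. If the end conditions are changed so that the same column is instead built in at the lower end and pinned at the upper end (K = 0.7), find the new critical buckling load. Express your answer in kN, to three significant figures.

P_cr ≈ 1000 kN

P_cr ∝ 1/K², so P_cr,new = P_cr,old × (K_old/K_new)² = 123 × (2/0.7)²
= 123 × 8.163 = 1000 kN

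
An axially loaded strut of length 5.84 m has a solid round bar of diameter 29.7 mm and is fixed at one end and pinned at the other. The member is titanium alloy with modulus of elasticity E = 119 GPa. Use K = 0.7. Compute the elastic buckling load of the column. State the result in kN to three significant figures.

P_cr ≈ 2.68 kN

I = πd⁴/64 = π×29.7⁴/64 = 3.819×10^4 mm⁴
I = 3.819×10^4 mm⁴ = 3.819×10^-8 m⁴
Effective length L_e = K·L = 0.7 × 5.84 = 4.088 m
P_cr = π²EI / L_e² = π² × 119×10⁹ × 3.819×10^-8 / 4.088² = 2.684×10^3 N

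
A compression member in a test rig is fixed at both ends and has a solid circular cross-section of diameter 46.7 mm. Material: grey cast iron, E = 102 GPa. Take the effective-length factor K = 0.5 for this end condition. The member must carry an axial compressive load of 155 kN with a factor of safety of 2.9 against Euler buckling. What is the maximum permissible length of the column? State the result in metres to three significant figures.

L_max ≈ 1.45 m

I = πd⁴/64 = π×46.7⁴/64 = 2.335×10^5 mm⁴
I = 2.335×10^-7 m⁴
Required critical load P_cr = n·P = 2.9 × 155 = 449.5 kN = 4.495×10^5 N
From P_cr = π²EI/(K·L)²:  L = (1/K)·√(π²EI/P_cr) = (1/0.5)·√(π²×1.02×10^11×2.335×10^-7/4.495×10^5)
L = 1.45 m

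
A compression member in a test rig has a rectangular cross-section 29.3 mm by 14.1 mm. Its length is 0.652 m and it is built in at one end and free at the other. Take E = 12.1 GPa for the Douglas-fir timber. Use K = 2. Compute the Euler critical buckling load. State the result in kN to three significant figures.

Buckling occurs about the weak axis: I_min = h·b³/12 with b = 14.1 mm (the shorter side).
I_min = 29.3×14.1³/12 = 6.845×10^3 mm⁴
I = 6.845×10^3 mm⁴ = 6.845×10^-9 m⁴
Effective length L_e = K·L = 2 × 0.652 = 1.304 m
P_cr = π²EI / L_e² = π² × 12.1×10⁹ × 6.845×10^-9 / 1.304² = 480.7 N

P_cr ≈ 0.481 kN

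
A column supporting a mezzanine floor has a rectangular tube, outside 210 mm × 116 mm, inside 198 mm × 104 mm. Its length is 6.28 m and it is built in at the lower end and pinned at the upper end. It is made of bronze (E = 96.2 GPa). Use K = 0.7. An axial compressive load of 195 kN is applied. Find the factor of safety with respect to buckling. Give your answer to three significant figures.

Weak-axis I_min = (h_o·b_o³ − h_i·b_i³)/12 with b_o = 116, b_i = 104.0 mm (shorter outer/inner sides).
I_min = (210×116³ − 198.0×104.0³)/12 = 8.755×10^6 mm⁴
I = 8.755×10^6 mm⁴ = 8.755×10^-6 m⁴
Effective length L_e = K·L = 0.7 × 6.28 = 4.396 m
P_cr = π²EI / L_e² = π² × 96.2×10⁹ × 8.755×10^-6 / 4.396² = 4.302×10^5 N
Factor of safety n = P_cr / P = 430.17 / 195 = 2.21

n ≈ 2.21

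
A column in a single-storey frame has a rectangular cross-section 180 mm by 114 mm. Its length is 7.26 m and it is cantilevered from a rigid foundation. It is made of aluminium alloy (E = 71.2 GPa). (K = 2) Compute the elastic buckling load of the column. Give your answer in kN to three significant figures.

P_cr ≈ 74.1 kN

Buckling occurs about the weak axis: I_min = h·b³/12 with b = 114 mm (the shorter side).
I_min = 180×114³/12 = 2.222×10^7 mm⁴
I = 2.222×10^7 mm⁴ = 2.222×10^-5 m⁴
Effective length L_e = K·L = 2 × 7.26 = 14.52 m
P_cr = π²EI / L_e² = π² × 71.2×10⁹ × 2.222×10^-5 / 14.52² = 7.407×10^4 N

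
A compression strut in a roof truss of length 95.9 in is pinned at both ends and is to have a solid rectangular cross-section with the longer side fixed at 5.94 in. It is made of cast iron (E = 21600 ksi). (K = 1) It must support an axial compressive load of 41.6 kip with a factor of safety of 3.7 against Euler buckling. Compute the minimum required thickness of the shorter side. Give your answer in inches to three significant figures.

Required P_cr = n·P = 3.7 × 41.6 = 153.9 kip
L_e = K·L = 1 × 95.9 = 95.90 in
Required I = P_cr·L_e²/(π²E) = 1.539×10^5 × 95.90² / (π² × 2.16×10^7) = 6.640 in⁴
Rectangle, weak axis: I_min = h·b³/12 with h = 5.94 in fixed  ⇒  b = (12I/h)^(1/3) = 2.38 in

b ≈ 2.38 in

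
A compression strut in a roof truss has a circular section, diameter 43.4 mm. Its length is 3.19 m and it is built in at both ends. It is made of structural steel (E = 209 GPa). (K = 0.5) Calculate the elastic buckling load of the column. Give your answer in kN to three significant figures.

P_cr ≈ 141 kN

I = πd⁴/64 = π×43.4⁴/64 = 1.742×10^5 mm⁴
I = 1.742×10^5 mm⁴ = 1.742×10^-7 m⁴
Effective length L_e = K·L = 0.5 × 3.19 = 1.595 m
P_cr = π²EI / L_e² = π² × 209×10⁹ × 1.742×10^-7 / 1.595² = 1.412×10^5 N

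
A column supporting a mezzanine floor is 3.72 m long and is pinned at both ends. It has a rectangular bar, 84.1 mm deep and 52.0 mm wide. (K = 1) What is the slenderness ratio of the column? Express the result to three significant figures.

For a rectangle r_min = b/√12 = 52.0/√12 = 15.01 mm
L_e = K·L = 1 × 3.72 m = 3.720 m = 3720.0 mm
λ = L_e / r_min = 3720.0 / 15.01 = 248

λ ≈ 248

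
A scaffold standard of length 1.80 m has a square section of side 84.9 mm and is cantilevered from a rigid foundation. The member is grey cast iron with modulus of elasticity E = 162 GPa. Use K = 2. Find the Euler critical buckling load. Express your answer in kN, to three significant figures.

I = a⁴/12 = 84.9⁴/12 = 4.330×10^6 mm⁴
I = 4.330×10^6 mm⁴ = 4.330×10^-6 m⁴
Effective length L_e = K·L = 2 × 1.80 = 3.600 m
P_cr = π²EI / L_e² = π² × 162×10⁹ × 4.330×10^-6 / 3.600² = 5.341×10^5 N

P_cr ≈ 534 kN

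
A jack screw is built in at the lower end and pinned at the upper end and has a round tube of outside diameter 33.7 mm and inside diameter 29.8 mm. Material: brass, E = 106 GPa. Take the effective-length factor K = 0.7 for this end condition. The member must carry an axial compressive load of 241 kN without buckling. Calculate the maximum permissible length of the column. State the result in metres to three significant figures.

L_max ≈ 0.467 m

d_o = 33.7 mm, d_i = 29.8 mm
I = π(d_o⁴ − d_i⁴)/64 = π(33.7⁴ − 29.80⁴)/64 = 2.460×10^4 mm⁴
I = 2.460×10^-8 m⁴
At the buckling limit P_cr = P = 2.410×10^5 N
From P_cr = π²EI/(K·L)²:  L = (1/K)·√(π²EI/P_cr) = (1/0.7)·√(π²×1.06×10^11×2.460×10^-8/2.410×10^5)
L = 0.467 m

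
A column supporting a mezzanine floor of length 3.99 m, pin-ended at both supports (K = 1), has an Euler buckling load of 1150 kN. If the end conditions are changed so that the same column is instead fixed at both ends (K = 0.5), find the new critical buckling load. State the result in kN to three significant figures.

P_cr ≈ 4600 kN

P_cr ∝ 1/K², so P_cr,new = P_cr,old × (K_old/K_new)² = 1150 × (1/0.5)²
= 1150 × 4.000 = 4600 kN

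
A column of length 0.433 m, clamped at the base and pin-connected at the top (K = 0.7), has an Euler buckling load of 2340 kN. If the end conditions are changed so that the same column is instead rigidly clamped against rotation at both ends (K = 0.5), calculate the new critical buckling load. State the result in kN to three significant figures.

P_cr ≈ 4590 kN

P_cr ∝ 1/K², so P_cr,new = P_cr,old × (K_old/K_new)² = 2340 × (0.7/0.5)²
= 2340 × 1.960 = 4590 kN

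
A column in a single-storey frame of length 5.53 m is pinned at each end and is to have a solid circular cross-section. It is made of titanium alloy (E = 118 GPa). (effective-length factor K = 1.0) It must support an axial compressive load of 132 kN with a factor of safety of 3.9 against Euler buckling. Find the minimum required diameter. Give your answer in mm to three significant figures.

Required P_cr = n·P = 3.9 × 132 = 514.8 kN
L_e = K·L = 1 × 5.53 = 5.530 m
Required I = P_cr·L_e²/(π²E) = 5.148×10^5 × 5.530² / (π² × 1.18×10^11) = 1.352×10^-5 m⁴
I_req = 1.352×10^7 mm⁴
Solid circle: I = πd⁴/64  ⇒  d = (64I/π)^(1/4) = (64×1.352×10^7/π)^(1/4) = 129 mm

d ≈ 129 mm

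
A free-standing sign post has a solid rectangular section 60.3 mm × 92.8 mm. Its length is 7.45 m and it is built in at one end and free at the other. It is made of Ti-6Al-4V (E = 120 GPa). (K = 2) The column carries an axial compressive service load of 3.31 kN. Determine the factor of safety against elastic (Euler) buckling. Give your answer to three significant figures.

Buckling occurs about the weak axis: I_min = h·b³/12 with b = 60.3 mm (the shorter side).
I_min = 92.8×60.3³/12 = 1.696×10^6 mm⁴
I = 1.696×10^6 mm⁴ = 1.696×10^-6 m⁴
Effective length L_e = K·L = 2 × 7.45 = 14.90 m
P_cr = π²EI / L_e² = π² × 120×10⁹ × 1.696×10^-6 / 14.90² = 9.045×10^3 N
Factor of safety n = P_cr / P = 9.0454 / 3.31 = 2.73

n ≈ 2.73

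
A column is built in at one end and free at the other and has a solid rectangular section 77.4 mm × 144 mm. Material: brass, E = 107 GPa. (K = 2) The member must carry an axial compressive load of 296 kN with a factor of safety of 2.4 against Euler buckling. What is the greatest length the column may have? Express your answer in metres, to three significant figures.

Buckling occurs about the weak axis: I_min = h·b³/12 with b = 77.4 mm (the shorter side).
I_min = 144×77.4³/12 = 5.564×10^6 mm⁴
I = 5.564×10^-6 m⁴
Required critical load P_cr = n·P = 2.4 × 296 = 710.4 kN = 7.104×10^5 N
From P_cr = π²EI/(K·L)²:  L = (1/K)·√(π²EI/P_cr) = (1/2)·√(π²×1.07×10^11×5.564×10^-6/7.104×10^5)
L = 1.44 m

L_max ≈ 1.44 m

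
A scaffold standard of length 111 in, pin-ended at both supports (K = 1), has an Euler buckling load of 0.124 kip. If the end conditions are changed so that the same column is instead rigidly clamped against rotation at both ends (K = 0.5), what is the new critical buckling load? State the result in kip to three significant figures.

P_cr ≈ 0.496 kip

P_cr ∝ 1/K², so P_cr,new = P_cr,old × (K_old/K_new)² = 0.124 × (1/0.5)²
= 0.124 × 4.000 = 0.496 kip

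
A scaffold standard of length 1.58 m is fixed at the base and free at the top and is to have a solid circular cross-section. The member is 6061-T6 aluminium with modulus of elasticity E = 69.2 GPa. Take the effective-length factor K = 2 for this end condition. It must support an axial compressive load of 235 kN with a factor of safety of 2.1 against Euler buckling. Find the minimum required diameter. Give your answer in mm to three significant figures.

d ≈ 110 mm

Required P_cr = n·P = 2.1 × 235 = 493.5 kN
L_e = K·L = 2 × 1.58 = 3.160 m
Required I = P_cr·L_e²/(π²E) = 4.935×10^5 × 3.160² / (π² × 6.92×10^10) = 7.215×10^-6 m⁴
I_req = 7.215×10^6 mm⁴
Solid circle: I = πd⁴/64  ⇒  d = (64I/π)^(1/4) = (64×7.215×10^6/π)^(1/4) = 110 mm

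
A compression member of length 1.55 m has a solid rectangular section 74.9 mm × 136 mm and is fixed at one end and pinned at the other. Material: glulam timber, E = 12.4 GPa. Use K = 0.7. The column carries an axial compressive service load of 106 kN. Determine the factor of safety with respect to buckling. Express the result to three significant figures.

Buckling occurs about the weak axis: I_min = h·b³/12 with b = 74.9 mm (the shorter side).
I_min = 136×74.9³/12 = 4.762×10^6 mm⁴
I = 4.762×10^6 mm⁴ = 4.762×10^-6 m⁴
Effective length L_e = K·L = 0.7 × 1.55 = 1.085 m
P_cr = π²EI / L_e² = π² × 12.4×10⁹ × 4.762×10^-6 / 1.085² = 4.951×10^5 N
Factor of safety n = P_cr / P = 495.07 / 106 = 4.67

n ≈ 4.67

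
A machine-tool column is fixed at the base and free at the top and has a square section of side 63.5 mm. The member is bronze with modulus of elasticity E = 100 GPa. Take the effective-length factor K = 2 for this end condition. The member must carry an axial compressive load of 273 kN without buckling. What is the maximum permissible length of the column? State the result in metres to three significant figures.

L_max ≈ 1.11 m

I = a⁴/12 = 63.5⁴/12 = 1.355×10^6 mm⁴
I = 1.355×10^-6 m⁴
At the buckling limit P_cr = P = 2.730×10^5 N
From P_cr = π²EI/(K·L)²:  L = (1/K)·√(π²EI/P_cr) = (1/2)·√(π²×1.00×10^11×1.355×10^-6/2.730×10^5)
L = 1.11 m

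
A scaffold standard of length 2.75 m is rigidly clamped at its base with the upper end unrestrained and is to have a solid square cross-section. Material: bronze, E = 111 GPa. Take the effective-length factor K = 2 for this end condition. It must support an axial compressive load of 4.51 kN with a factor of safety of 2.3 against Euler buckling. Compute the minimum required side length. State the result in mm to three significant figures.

Required P_cr = n·P = 2.3 × 4.51 = 10.37 kN
L_e = K·L = 2 × 2.75 = 5.500 m
Required I = P_cr·L_e²/(π²E) = 1.037×10^4 × 5.500² / (π² × 1.11×10^11) = 2.864×10^-7 m⁴
I_req = 2.864×10^5 mm⁴
Solid square: I = a⁴/12  ⇒  a = (12I)^(1/4) = (12×2.864×10^5)^(1/4) = 43.1 mm

a ≈ 43.1 mm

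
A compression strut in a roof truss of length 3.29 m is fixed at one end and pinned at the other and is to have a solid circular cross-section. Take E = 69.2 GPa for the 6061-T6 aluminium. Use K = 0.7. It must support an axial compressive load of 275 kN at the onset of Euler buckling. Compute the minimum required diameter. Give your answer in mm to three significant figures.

d ≈ 81.2 mm

L_e = K·L = 0.7 × 3.29 = 2.303 m
Required I = P_cr·L_e²/(π²E) = 2.750×10^5 × 2.303² / (π² × 6.92×10^10) = 2.136×10^-6 m⁴
I_req = 2.136×10^6 mm⁴
Solid circle: I = πd⁴/64  ⇒  d = (64I/π)^(1/4) = (64×2.136×10^6/π)^(1/4) = 81.2 mm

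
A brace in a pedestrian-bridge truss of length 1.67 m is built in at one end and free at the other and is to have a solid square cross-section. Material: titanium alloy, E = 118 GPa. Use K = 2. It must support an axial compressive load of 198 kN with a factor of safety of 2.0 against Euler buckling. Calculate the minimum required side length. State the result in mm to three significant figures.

a ≈ 82.1 mm

Required P_cr = n·P = 2.0 × 198 = 396.0 kN
L_e = K·L = 2 × 1.67 = 3.340 m
Required I = P_cr·L_e²/(π²E) = 3.960×10^5 × 3.340² / (π² × 1.18×10^11) = 3.793×10^-6 m⁴
I_req = 3.793×10^6 mm⁴
Solid square: I = a⁴/12  ⇒  a = (12I)^(1/4) = (12×3.793×10^6)^(1/4) = 82.1 mm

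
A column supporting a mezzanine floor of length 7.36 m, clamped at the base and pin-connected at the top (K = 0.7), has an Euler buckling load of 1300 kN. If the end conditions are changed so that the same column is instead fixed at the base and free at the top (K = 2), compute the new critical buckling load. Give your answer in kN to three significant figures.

P_cr ≈ 159 kN

P_cr ∝ 1/K², so P_cr,new = P_cr,old × (K_old/K_new)² = 1300 × (0.7/2)²
= 1300 × 0.1225 = 159 kN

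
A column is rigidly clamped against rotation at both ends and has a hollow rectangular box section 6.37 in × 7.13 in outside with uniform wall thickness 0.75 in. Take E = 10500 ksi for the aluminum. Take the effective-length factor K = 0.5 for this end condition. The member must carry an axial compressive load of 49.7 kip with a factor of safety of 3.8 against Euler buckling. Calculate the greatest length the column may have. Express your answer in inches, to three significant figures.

L_max ≈ 467 in

Inner dimensions: h_i = 7.13 − 2×0.75 = 5.630 in, b_i = 6.37 − 2×0.75 = 4.870 in
Weak-axis I_min = (h_o·b_o³ − h_i·b_i³)/12 with b_o = 6.37, b_i = 4.870 in (shorter outer/inner sides).
I_min = (7.13×6.37³ − 5.630×4.870³)/12 = 99.39 in⁴
Required critical load P_cr = n·P = 3.8 × 49.7 = 188.9 kip = 1.889×10^5 lb
From P_cr = π²EI/(K·L)²:  L = (1/K)·√(π²EI/P_cr) = (1/0.5)·√(π²×1.05×10^7×99.39/1.889×10^5)
L = 467 in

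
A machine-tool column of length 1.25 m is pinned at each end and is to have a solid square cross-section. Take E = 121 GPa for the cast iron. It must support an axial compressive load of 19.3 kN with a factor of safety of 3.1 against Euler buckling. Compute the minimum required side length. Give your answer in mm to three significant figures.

a ≈ 31.1 mm

Required P_cr = n·P = 3.1 × 19.3 = 59.83 kN
L_e = K·L = 1 × 1.25 = 1.250 m
Required I = P_cr·L_e²/(π²E) = 5.983×10^4 × 1.250² / (π² × 1.21×10^11) = 7.828×10^-8 m⁴
I_req = 7.828×10^4 mm⁴
Solid square: I = a⁴/12  ⇒  a = (12I)^(1/4) = (12×7.828×10^4)^(1/4) = 31.1 mm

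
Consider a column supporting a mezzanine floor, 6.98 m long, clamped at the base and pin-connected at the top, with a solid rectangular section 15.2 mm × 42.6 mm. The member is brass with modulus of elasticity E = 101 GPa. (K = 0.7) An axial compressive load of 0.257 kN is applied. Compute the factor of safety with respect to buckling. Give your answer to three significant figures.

n ≈ 2.03

Buckling occurs about the weak axis: I_min = h·b³/12 with b = 15.2 mm (the shorter side).
I_min = 42.6×15.2³/12 = 1.247×10^4 mm⁴
I = 1.247×10^4 mm⁴ = 1.247×10^-8 m⁴
Effective length L_e = K·L = 0.7 × 6.98 = 4.886 m
P_cr = π²EI / L_e² = π² × 101×10⁹ × 1.247×10^-8 / 4.886² = 520.6 N
Factor of safety n = P_cr / P = 0.52056 / 0.257 = 2.03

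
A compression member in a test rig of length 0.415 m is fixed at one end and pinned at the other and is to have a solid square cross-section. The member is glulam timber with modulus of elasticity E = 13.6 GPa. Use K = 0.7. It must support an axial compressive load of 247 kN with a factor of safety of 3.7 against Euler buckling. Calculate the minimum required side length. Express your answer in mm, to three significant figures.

a ≈ 51.2 mm

Required P_cr = n·P = 3.7 × 247 = 913.9 kN
L_e = K·L = 0.7 × 0.415 = 0.2905 m
Required I = P_cr·L_e²/(π²E) = 9.139×10^5 × 0.2905² / (π² × 1.36×10^10) = 5.746×10^-7 m⁴
I_req = 5.746×10^5 mm⁴
Solid square: I = a⁴/12  ⇒  a = (12I)^(1/4) = (12×5.746×10^5)^(1/4) = 51.2 mm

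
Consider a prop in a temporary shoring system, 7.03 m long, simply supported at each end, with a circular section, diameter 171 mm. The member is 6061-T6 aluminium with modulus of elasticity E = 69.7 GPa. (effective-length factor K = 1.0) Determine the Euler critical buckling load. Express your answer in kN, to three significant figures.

I = πd⁴/64 = π×171⁴/64 = 4.197×10^7 mm⁴
I = 4.197×10^7 mm⁴ = 4.197×10^-5 m⁴
Effective length L_e = K·L = 1 × 7.03 = 7.030 m
P_cr = π²EI / L_e² = π² × 69.7×10⁹ × 4.197×10^-5 / 7.030² = 5.842×10^5 N

P_cr ≈ 584 kN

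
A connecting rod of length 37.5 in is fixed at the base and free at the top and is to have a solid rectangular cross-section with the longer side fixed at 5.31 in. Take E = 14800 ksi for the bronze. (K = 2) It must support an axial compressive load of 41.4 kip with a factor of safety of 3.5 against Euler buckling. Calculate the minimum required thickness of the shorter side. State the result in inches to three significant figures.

b ≈ 2.33 in

Required P_cr = n·P = 3.5 × 41.4 = 144.9 kip
L_e = K·L = 2 × 37.5 = 75.00 in
Required I = P_cr·L_e²/(π²E) = 1.449×10^5 × 75.00² / (π² × 1.48×10^7) = 5.580 in⁴
Rectangle, weak axis: I_min = h·b³/12 with h = 5.31 in fixed  ⇒  b = (12I/h)^(1/3) = 2.33 in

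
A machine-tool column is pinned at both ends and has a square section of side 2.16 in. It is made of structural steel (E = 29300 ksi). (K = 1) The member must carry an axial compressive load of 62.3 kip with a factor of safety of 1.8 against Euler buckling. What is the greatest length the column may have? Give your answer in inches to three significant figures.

I = a⁴/12 = 2.16⁴/12 = 1.814 in⁴
Required critical load P_cr = n·P = 1.8 × 62.3 = 112.1 kip = 1.121×10^5 lb
From P_cr = π²EI/(K·L)²:  L = (1/K)·√(π²EI/P_cr) = (1/1)·√(π²×2.93×10^7×1.814/1.121×10^5)
L = 68.4 in

L_max ≈ 68.4 in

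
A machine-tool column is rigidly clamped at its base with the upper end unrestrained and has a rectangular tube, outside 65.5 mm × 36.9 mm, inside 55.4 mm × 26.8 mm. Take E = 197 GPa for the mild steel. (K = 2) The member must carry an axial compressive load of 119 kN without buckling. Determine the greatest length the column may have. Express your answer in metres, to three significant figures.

Weak-axis I_min = (h_o·b_o³ − h_i·b_i³)/12 with b_o = 36.9, b_i = 26.80 mm (shorter outer/inner sides).
I_min = (65.5×36.9³ − 55.40×26.80³)/12 = 1.854×10^5 mm⁴
I = 1.854×10^-7 m⁴
At the buckling limit P_cr = P = 1.190×10^5 N
From P_cr = π²EI/(K·L)²:  L = (1/K)·√(π²EI/P_cr) = (1/2)·√(π²×1.97×10^11×1.854×10^-7/1.190×10^5)
L = 0.870 m

L_max ≈ 0.870 m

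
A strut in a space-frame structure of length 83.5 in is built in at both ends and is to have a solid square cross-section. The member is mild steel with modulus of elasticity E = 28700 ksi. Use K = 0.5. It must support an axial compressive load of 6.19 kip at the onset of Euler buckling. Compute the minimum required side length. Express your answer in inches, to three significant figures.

L_e = K·L = 0.5 × 83.5 = 41.75 in
Required I = P_cr·L_e²/(π²E) = 6.190×10^3 × 41.75² / (π² × 2.87×10^7) = 3.809×10^-2 in⁴
Solid square: I = a⁴/12  ⇒  a = (12I)^(1/4) = (12×3.809×10^-2)^(1/4) = 0.822 in

a ≈ 0.822 in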